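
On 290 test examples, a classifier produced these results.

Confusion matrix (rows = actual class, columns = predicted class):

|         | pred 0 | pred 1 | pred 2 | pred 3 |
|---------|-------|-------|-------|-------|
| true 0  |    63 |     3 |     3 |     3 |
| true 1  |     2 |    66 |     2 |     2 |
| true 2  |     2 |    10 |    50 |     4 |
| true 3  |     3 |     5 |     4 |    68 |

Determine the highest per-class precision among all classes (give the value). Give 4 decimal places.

0.9000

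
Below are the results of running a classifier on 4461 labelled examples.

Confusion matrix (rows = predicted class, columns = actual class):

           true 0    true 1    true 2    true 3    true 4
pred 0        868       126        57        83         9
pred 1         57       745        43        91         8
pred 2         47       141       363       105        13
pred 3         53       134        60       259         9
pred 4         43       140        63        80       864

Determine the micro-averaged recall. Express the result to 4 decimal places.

0.6947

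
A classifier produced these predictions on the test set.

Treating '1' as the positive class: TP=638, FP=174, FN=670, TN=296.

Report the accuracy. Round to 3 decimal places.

0.525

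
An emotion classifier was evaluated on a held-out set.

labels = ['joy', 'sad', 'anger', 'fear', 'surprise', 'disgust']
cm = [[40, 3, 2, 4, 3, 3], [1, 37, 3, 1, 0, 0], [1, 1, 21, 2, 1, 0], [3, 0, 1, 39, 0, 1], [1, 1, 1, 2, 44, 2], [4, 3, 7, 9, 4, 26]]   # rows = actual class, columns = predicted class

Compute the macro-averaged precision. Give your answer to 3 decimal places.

0.761

Per-class precision (TP/(TP+FP)):
  joy: TP=40, FP=1+1+3+1+4=10 → 40/50 = 0.8000
  sad: TP=37, FP=3+1+0+1+3=8 → 37/45 = 0.8222
  anger: TP=21, FP=2+3+1+1+7=14 → 21/35 = 0.6000
  fear: TP=39, FP=4+1+2+2+9=18 → 39/57 = 0.6842
  surprise: TP=44, FP=3+0+1+0+4=8 → 44/52 = 0.8462
  disgust: TP=26, FP=3+0+0+1+2=6 → 26/32 = 0.8125
Macro-precision = mean = (0.8000 + 0.8222 + 0.6000 + 0.6842 + 0.8462 + 0.8125) / 6 = 0.761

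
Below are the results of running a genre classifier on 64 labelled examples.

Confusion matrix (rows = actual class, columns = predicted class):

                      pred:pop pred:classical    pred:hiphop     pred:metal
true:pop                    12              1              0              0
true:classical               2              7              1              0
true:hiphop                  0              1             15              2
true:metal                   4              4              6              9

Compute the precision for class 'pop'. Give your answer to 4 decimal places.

0.6667

One-vs-rest for 'pop': TP = diagonal; FP = other classes predicted 'pop'; FN = 'pop' predicted as other.
precision = TP/(TP+FP).
pop: TP=12, FP=2+0+4=6 → 12/18 = 0.66667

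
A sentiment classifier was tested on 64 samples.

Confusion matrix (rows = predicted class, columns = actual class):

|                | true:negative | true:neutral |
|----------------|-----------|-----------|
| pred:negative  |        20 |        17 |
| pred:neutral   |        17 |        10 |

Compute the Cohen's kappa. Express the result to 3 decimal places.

Observed agreement pₒ = trace/N = 30/64 = 0.4688
Expected agreement pₑ = Σ (rowᵢ·colᵢ)/N² = (37·37 + 27·27)/64² = 0.5122
κ = (pₒ − pₑ)/(1 − pₑ) = (0.4688 − 0.5122)/(1 − 0.5122) = -0.089

-0.089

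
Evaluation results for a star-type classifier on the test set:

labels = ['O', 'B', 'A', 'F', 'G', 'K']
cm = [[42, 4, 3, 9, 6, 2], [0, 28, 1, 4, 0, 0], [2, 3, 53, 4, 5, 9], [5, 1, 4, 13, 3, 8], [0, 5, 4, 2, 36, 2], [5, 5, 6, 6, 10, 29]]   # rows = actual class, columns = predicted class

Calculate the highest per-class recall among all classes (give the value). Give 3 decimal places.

0.848

Per-class recall (TP/(TP+FN)):
  O: TP=42, FN=4+3+9+6+2=24 → 42/66 = 0.6364
  B: TP=28, FN=0+1+4+0+0=5 → 28/33 = 0.8485
  A: TP=53, FN=2+3+4+5+9=23 → 53/76 = 0.6974
  F: TP=13, FN=5+1+4+3+8=21 → 13/34 = 0.3824
  G: TP=36, FN=0+5+4+2+2=13 → 36/49 = 0.7347
  K: TP=29, FN=5+5+6+6+10=32 → 29/61 = 0.4754
Highest is class 'B' with recall = 0.848.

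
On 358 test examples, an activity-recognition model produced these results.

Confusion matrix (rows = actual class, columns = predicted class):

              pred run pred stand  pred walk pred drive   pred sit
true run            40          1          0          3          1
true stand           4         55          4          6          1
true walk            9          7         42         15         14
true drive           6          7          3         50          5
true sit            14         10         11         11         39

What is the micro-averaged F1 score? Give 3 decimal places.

0.631

Micro-averaging pools counts across classes: ΣTP=226, ΣFP=132, ΣFN=132.
Micro-F1 score = 2·TP/(2·TP+FP+FN) on pooled counts = 0.631 (equals overall accuracy in single-label multiclass).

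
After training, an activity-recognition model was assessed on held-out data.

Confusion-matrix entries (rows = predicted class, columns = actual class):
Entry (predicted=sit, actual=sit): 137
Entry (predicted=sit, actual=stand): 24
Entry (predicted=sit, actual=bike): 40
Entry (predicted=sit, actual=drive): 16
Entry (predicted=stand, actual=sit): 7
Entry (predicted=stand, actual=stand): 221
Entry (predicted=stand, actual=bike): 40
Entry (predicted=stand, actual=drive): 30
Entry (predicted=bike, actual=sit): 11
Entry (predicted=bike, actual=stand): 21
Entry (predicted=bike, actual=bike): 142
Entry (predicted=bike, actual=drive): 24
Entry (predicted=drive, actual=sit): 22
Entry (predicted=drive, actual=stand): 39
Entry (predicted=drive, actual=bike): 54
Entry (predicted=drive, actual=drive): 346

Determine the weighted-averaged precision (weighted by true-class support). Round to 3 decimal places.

0.722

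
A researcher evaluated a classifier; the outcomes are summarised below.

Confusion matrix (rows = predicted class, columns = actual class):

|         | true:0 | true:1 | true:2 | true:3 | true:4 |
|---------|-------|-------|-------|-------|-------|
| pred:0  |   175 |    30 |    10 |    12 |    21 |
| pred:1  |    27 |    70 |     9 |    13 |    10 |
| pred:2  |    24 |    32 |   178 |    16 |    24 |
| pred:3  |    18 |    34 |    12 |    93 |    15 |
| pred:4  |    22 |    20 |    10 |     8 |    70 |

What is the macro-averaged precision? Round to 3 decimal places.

0.595

Per-class precision (TP/(TP+FP)):
  0: TP=175, FP=30+10+12+21=73 → 175/248 = 0.7056
  1: TP=70, FP=27+9+13+10=59 → 70/129 = 0.5426
  2: TP=178, FP=24+32+16+24=96 → 178/274 = 0.6496
  3: TP=93, FP=18+34+12+15=79 → 93/172 = 0.5407
  4: TP=70, FP=22+20+10+8=60 → 70/130 = 0.5385
Macro-precision = mean = (0.7056 + 0.5426 + 0.6496 + 0.5407 + 0.5385) / 5 = 0.595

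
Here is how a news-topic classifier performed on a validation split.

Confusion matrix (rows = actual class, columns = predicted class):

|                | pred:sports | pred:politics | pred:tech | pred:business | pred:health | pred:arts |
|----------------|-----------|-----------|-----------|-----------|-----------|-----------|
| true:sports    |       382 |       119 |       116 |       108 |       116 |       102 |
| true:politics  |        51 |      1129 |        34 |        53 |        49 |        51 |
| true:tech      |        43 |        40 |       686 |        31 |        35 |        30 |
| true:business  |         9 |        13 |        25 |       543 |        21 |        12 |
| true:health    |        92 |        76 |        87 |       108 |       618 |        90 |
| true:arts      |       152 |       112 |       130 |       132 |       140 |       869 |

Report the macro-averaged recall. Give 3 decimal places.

0.673

Per-class recall (TP/(TP+FN)):
  sports: TP=382, FN=119+116+108+116+102=561 → 382/943 = 0.4051
  politics: TP=1129, FN=51+34+53+49+51=238 → 1129/1367 = 0.8259
  tech: TP=686, FN=43+40+31+35+30=179 → 686/865 = 0.7931
  business: TP=543, FN=9+13+25+21+12=80 → 543/623 = 0.8716
  health: TP=618, FN=92+76+87+108+90=453 → 618/1071 = 0.5770
  arts: TP=869, FN=152+112+130+132+140=666 → 869/1535 = 0.5661
Macro-recall = mean = (0.4051 + 0.8259 + 0.7931 + 0.8716 + 0.5770 + 0.5661) / 6 = 0.673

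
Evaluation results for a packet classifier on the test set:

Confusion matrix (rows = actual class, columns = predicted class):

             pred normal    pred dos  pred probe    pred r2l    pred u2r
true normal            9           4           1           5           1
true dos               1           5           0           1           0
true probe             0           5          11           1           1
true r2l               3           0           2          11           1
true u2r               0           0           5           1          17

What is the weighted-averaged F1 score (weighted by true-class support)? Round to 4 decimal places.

Per-class F1 score (2·TP/(2·TP+FP+FN)):
  normal: TP=9, FP=1+0+3+0=4, FN=4+1+5+1=11 → 18/33 = 0.54545
  dos: TP=5, FP=4+5+0+0=9, FN=1+0+1+0=2 → 10/21 = 0.47619
  probe: TP=11, FP=1+0+2+5=8, FN=0+5+1+1=7 → 22/37 = 0.59459
  r2l: TP=11, FP=5+1+1+1=8, FN=3+0+2+1=6 → 22/36 = 0.61111
  u2r: TP=17, FP=1+0+1+1=3, FN=0+0+5+1=6 → 34/43 = 0.79070
Weighted-F1 score = Σ (supportᵢ/N)·F1 scoreᵢ with N=85: (20/85)·0.54545 + (7/85)·0.47619 + (18/85)·0.59459 + (17/85)·0.61111 + (23/85)·0.79070 = 0.6296

0.6296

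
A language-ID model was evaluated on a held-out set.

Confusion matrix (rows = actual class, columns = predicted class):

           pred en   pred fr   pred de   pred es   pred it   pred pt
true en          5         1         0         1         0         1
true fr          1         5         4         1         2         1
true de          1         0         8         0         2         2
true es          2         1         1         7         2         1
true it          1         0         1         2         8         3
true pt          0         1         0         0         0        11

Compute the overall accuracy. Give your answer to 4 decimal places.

0.5789

Accuracy = trace / total = (5+5+8+7+8+11=44) / 76 = 44/76 = 0.5789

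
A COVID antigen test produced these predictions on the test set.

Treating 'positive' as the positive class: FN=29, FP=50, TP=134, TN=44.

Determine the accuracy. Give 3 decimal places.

0.693

Accuracy = (TP+TN)/N = (134+44)/257 = 0.693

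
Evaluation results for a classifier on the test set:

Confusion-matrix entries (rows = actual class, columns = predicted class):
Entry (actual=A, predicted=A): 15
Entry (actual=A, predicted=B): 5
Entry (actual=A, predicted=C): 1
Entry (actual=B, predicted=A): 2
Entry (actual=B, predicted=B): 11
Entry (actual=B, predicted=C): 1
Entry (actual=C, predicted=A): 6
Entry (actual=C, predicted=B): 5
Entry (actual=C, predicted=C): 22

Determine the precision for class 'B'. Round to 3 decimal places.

0.524

One-vs-rest for 'B': TP = diagonal; FP = other classes predicted 'B'; FN = 'B' predicted as other.
precision = TP/(TP+FP).
B: TP=11, FP=5+5=10 → 11/21 = 0.5238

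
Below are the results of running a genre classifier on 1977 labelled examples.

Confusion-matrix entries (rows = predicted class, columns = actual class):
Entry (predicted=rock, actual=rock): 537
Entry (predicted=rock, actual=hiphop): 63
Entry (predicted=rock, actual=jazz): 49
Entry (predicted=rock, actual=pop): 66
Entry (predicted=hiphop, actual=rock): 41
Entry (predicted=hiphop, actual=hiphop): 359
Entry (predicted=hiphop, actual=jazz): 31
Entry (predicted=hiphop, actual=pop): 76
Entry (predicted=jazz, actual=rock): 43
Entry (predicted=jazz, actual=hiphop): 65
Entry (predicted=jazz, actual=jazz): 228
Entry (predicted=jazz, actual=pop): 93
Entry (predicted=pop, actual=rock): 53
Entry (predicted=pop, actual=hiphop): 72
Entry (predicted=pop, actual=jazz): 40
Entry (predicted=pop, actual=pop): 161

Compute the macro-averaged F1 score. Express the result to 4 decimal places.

0.6199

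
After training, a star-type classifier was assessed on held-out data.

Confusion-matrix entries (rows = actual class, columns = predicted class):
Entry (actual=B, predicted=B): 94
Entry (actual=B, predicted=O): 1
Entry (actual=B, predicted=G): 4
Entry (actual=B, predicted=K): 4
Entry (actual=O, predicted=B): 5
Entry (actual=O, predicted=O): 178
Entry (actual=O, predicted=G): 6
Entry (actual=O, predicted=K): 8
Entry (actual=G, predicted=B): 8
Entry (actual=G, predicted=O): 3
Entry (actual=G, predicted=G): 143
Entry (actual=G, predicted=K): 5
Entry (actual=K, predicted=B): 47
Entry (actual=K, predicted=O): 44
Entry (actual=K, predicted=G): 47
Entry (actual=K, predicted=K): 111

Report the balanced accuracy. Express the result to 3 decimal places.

Balanced accuracy = mean of per-class recall.
  B: recall = 94/103 = 0.9126
  O: recall = 178/197 = 0.9036
  G: recall = 143/159 = 0.8994
  K: recall = 111/249 = 0.4458
Mean = (0.9126 + 0.9036 + 0.8994 + 0.4458) / 4 = 0.790

0.790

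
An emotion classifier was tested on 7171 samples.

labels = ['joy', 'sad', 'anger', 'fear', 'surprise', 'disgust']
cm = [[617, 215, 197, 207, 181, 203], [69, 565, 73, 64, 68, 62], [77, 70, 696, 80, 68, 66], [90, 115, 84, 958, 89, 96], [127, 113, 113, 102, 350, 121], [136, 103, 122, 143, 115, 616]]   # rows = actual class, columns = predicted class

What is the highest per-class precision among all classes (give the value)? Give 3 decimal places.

0.616

Per-class precision (TP/(TP+FP)):
  joy: TP=617, FP=69+77+90+127+136=499 → 617/1116 = 0.5529
  sad: TP=565, FP=215+70+115+113+103=616 → 565/1181 = 0.4784
  anger: TP=696, FP=197+73+84+113+122=589 → 696/1285 = 0.5416
  fear: TP=958, FP=207+64+80+102+143=596 → 958/1554 = 0.6165
  surprise: TP=350, FP=181+68+68+89+115=521 → 350/871 = 0.4018
  disgust: TP=616, FP=203+62+66+96+121=548 → 616/1164 = 0.5292
Highest is class 'fear' with precision = 0.616.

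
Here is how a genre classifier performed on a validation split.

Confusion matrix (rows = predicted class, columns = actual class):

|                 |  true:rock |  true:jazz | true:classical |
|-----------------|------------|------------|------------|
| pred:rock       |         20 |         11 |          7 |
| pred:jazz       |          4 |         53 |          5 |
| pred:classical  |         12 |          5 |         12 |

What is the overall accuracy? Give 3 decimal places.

Accuracy = trace / total = (20+53+12=85) / 129 = 85/129 = 0.659

0.659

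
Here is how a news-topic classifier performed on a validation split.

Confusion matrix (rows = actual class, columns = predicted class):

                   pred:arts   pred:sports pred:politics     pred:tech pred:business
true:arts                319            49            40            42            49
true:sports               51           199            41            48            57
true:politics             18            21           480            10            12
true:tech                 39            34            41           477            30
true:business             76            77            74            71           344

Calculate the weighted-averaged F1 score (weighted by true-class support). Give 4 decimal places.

Per-class F1 score (2·TP/(2·TP+FP+FN)):
  arts: TP=319, FP=51+18+39+76=184, FN=49+40+42+49=180 → 638/1002 = 0.63673
  sports: TP=199, FP=49+21+34+77=181, FN=51+41+48+57=197 → 398/776 = 0.51289
  politics: TP=480, FP=40+41+41+74=196, FN=18+21+10+12=61 → 960/1217 = 0.78882
  tech: TP=477, FP=42+48+10+71=171, FN=39+34+41+30=144 → 954/1269 = 0.75177
  business: TP=344, FP=49+57+12+30=148, FN=76+77+74+71=298 → 688/1134 = 0.60670
Weighted-F1 score = Σ (supportᵢ/N)·F1 scoreᵢ with N=2699: (499/2699)·0.63673 + (396/2699)·0.51289 + (541/2699)·0.78882 + (621/2699)·0.75177 + (642/2699)·0.60670 = 0.6684

0.6684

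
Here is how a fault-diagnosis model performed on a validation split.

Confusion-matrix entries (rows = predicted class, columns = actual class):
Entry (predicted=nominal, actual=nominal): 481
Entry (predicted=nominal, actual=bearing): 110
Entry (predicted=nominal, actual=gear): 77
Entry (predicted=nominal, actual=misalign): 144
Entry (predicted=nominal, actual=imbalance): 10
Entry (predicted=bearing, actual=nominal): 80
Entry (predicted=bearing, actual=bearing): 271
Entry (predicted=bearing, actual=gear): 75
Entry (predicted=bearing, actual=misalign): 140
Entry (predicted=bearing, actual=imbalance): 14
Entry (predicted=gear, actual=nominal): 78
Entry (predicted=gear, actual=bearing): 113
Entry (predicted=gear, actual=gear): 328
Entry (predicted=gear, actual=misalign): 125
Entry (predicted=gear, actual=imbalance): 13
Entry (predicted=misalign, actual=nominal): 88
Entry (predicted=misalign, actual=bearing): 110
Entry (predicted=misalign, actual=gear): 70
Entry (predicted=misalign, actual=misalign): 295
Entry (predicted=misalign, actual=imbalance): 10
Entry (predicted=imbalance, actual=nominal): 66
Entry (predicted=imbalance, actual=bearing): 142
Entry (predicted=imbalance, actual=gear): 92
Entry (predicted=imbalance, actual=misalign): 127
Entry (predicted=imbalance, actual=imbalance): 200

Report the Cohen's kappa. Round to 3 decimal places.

0.353

Observed agreement pₒ = trace/N = 1575/3259 = 0.4833
Expected agreement pₑ = Σ (rowᵢ·colᵢ)/N² = (793·822 + 746·580 + 642·657 + 831·573 + 247·627)/3259² = 0.2012
κ = (pₒ − pₑ)/(1 − pₑ) = (0.4833 − 0.2012)/(1 − 0.2012) = 0.353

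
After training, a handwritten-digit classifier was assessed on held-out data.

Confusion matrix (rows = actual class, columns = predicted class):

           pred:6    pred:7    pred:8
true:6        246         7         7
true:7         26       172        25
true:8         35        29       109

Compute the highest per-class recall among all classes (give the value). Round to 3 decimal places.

0.946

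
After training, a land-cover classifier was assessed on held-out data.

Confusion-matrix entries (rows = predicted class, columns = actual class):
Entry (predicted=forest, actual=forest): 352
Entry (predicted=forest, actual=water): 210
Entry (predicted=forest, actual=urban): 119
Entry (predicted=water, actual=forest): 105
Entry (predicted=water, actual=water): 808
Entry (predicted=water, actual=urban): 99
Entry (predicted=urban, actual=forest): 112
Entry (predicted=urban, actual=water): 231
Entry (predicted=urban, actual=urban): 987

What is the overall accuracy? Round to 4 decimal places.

Accuracy = trace / total = (352+808+987=2147) / 3023 = 2147/3023 = 0.7102

0.7102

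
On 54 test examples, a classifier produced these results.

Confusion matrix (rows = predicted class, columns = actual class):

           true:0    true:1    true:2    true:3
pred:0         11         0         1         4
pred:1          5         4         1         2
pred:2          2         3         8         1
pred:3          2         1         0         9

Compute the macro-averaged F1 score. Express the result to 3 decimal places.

Per-class F1 score (2·TP/(2·TP+FP+FN)):
  0: TP=11, FP=0+1+4=5, FN=5+2+2=9 → 22/36 = 0.6111
  1: TP=4, FP=5+1+2=8, FN=0+3+1=4 → 8/20 = 0.4000
  2: TP=8, FP=2+3+1=6, FN=1+1+0=2 → 16/24 = 0.6667
  3: TP=9, FP=2+1+0=3, FN=4+2+1=7 → 18/28 = 0.6429
Macro-F1 score = mean = (0.6111 + 0.4000 + 0.6667 + 0.6429) / 4 = 0.580

0.580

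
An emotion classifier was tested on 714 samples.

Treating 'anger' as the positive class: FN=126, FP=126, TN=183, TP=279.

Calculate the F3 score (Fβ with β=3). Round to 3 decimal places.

Fβ = (1+β²)·TP / ((1+β²)·TP + β²·FN + FP), with β²=9
= 10·279 / (10·279 + 9·126 + 126) = 0.689

0.689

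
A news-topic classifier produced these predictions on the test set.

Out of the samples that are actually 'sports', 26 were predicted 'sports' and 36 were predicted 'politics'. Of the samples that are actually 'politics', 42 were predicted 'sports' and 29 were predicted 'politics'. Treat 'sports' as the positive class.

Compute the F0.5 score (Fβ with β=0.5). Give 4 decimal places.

0.3892

Fβ = (1+β²)·TP / ((1+β²)·TP + β²·FN + FP), with β²=1/4
= 1.25·26 / (1.25·26 + 0.25·36 + 42) = 0.3892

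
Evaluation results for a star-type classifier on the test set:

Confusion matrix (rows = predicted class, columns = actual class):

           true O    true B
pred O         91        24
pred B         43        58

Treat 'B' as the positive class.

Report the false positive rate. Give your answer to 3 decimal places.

0.321

FPR = FP/(FP+TN) = 43/(43+91) = 0.321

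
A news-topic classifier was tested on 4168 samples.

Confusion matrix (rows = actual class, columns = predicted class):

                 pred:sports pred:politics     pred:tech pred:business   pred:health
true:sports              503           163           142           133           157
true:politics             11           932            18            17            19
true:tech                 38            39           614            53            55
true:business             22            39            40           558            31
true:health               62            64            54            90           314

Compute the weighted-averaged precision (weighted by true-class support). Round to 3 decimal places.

Per-class precision (TP/(TP+FP)):
  sports: TP=503, FP=11+38+22+62=133 → 503/636 = 0.7909
  politics: TP=932, FP=163+39+39+64=305 → 932/1237 = 0.7534
  tech: TP=614, FP=142+18+40+54=254 → 614/868 = 0.7074
  business: TP=558, FP=133+17+53+90=293 → 558/851 = 0.6557
  health: TP=314, FP=157+19+55+31=262 → 314/576 = 0.5451
Weighted-precision = Σ (supportᵢ/N)·precisionᵢ with N=4168: (1098/4168)·0.7909 + (997/4168)·0.7534 + (799/4168)·0.7074 + (690/4168)·0.6557 + (584/4168)·0.5451 = 0.709

0.709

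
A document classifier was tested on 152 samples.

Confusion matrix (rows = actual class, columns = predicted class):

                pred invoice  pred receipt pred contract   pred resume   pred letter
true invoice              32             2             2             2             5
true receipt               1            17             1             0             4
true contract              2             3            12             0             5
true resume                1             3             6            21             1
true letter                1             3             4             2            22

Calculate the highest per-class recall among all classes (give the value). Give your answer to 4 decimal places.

Per-class recall (TP/(TP+FN)):
  invoice: TP=32, FN=2+2+2+5=11 → 32/43 = 0.74419
  receipt: TP=17, FN=1+1+0+4=6 → 17/23 = 0.73913
  contract: TP=12, FN=2+3+0+5=10 → 12/22 = 0.54545
  resume: TP=21, FN=1+3+6+1=11 → 21/32 = 0.65625
  letter: TP=22, FN=1+3+4+2=10 → 22/32 = 0.68750
Highest is class 'invoice' with recall = 0.7442.

0.7442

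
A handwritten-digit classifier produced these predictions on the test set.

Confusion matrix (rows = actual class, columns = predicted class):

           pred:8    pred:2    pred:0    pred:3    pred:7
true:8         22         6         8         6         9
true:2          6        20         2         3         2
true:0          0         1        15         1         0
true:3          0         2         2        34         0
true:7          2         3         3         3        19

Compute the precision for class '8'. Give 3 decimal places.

0.733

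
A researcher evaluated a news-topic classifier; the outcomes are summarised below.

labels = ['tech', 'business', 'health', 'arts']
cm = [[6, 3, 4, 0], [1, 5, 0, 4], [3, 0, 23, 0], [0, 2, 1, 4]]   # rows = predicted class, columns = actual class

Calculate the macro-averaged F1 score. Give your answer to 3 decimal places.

0.602

Per-class F1 score (2·TP/(2·TP+FP+FN)):
  tech: TP=6, FP=3+4+0=7, FN=1+3+0=4 → 12/23 = 0.5217
  business: TP=5, FP=1+0+4=5, FN=3+0+2=5 → 10/20 = 0.5000
  health: TP=23, FP=3+0+0=3, FN=4+0+1=5 → 46/54 = 0.8519
  arts: TP=4, FP=0+2+1=3, FN=0+4+0=4 → 8/15 = 0.5333
Macro-F1 score = mean = (0.5217 + 0.5000 + 0.8519 + 0.5333) / 4 = 0.602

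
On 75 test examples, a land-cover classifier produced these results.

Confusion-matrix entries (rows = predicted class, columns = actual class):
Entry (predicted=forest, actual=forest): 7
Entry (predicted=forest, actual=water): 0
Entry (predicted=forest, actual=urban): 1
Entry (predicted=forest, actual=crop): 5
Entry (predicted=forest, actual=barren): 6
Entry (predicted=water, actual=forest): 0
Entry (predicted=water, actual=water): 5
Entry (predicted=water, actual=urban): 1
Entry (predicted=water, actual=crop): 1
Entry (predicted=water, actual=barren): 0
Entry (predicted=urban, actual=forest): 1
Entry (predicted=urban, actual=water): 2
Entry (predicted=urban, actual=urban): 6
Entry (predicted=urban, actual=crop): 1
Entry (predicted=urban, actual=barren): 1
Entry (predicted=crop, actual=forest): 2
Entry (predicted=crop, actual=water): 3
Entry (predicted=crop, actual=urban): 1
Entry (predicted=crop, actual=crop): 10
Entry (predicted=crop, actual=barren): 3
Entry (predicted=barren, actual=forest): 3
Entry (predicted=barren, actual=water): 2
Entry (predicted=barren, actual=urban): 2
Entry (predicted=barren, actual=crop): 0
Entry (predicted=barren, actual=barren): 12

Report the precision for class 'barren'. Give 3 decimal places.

0.632

precision = TP/(TP+FP).
barren: TP=12, FP=3+2+2+0=7 → 12/19 = 0.6316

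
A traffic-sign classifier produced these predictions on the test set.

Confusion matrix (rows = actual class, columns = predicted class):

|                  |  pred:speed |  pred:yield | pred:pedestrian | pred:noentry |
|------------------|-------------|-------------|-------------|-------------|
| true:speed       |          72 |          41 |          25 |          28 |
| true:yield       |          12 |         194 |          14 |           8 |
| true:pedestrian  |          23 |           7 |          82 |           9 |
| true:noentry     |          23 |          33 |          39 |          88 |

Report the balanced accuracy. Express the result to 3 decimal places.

0.611

Balanced accuracy = mean of per-class recall.
  speed: recall = 72/166 = 0.4337
  yield: recall = 194/228 = 0.8509
  pedestrian: recall = 82/121 = 0.6777
  noentry: recall = 88/183 = 0.4809
Mean = (0.4337 + 0.8509 + 0.6777 + 0.4809) / 4 = 0.611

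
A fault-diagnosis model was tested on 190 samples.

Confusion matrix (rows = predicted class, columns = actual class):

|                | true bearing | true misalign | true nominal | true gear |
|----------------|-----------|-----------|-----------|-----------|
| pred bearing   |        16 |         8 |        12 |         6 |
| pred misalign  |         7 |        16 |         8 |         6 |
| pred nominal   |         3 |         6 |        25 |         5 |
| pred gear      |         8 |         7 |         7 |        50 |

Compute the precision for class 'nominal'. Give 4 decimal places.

0.6410

One-vs-rest for 'nominal': TP = diagonal; FP = other classes predicted 'nominal'; FN = 'nominal' predicted as other.
precision = TP/(TP+FP).
nominal: TP=25, FP=3+6+5=14 → 25/39 = 0.64103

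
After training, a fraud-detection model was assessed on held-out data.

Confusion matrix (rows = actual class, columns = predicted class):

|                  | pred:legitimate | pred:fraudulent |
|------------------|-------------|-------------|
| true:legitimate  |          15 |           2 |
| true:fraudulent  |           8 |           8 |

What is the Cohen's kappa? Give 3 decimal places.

0.387

Observed agreement pₒ = trace/N = 23/33 = 0.6970
Expected agreement pₑ = Σ (rowᵢ·colᵢ)/N² = (17·23 + 16·10)/33² = 0.5060
κ = (pₒ − pₑ)/(1 − pₑ) = (0.6970 − 0.5060)/(1 − 0.5060) = 0.387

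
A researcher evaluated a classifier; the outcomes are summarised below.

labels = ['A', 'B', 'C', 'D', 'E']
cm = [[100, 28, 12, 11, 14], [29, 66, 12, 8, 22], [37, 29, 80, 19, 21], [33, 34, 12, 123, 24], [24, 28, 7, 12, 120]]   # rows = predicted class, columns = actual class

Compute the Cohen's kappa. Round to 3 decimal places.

Observed agreement pₒ = trace/N = 489/905 = 0.5403
Expected agreement pₑ = Σ (rowᵢ·colᵢ)/N² = (223·165 + 185·137 + 123·186 + 173·226 + 201·191)/905² = 0.1984
κ = (pₒ − pₑ)/(1 − pₑ) = (0.5403 − 0.1984)/(1 − 0.1984) = 0.427

0.427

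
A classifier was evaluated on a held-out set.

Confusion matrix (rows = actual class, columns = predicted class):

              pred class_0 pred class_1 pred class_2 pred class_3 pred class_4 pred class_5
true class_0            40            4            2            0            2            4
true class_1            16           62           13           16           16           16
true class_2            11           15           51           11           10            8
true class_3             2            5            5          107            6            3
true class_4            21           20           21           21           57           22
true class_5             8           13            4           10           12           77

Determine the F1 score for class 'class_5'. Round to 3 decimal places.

0.606

F1 score = 2·TP/(2·TP+FP+FN).
class_5: TP=77, FP=4+16+8+3+22=53, FN=8+13+4+10+12=47 → 154/254 = 0.6063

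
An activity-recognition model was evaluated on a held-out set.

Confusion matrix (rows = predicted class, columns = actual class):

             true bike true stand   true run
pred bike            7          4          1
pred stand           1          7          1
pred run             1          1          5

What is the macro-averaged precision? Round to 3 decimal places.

Per-class precision (TP/(TP+FP)):
  bike: TP=7, FP=4+1=5 → 7/12 = 0.5833
  stand: TP=7, FP=1+1=2 → 7/9 = 0.7778
  run: TP=5, FP=1+1=2 → 5/7 = 0.7143
Macro-precision = mean = (0.5833 + 0.7778 + 0.7143) / 3 = 0.692

0.692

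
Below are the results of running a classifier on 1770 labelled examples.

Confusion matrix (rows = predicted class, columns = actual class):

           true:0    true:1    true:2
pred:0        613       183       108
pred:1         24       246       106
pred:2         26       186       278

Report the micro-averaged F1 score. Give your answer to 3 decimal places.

0.642

Micro-averaging pools counts across classes: ΣTP=1137, ΣFP=633, ΣFN=633.
Micro-F1 score = 2·TP/(2·TP+FP+FN) on pooled counts = 0.642 (equals overall accuracy in single-label multiclass).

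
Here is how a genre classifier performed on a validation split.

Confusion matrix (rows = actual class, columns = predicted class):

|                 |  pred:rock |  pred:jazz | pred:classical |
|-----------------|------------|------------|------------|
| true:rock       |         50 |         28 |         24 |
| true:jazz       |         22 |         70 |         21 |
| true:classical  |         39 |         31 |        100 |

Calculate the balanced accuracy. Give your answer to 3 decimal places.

Balanced accuracy = mean of per-class recall.
  rock: recall = 50/102 = 0.4902
  jazz: recall = 70/113 = 0.6195
  classical: recall = 100/170 = 0.5882
Mean = (0.4902 + 0.6195 + 0.5882) / 3 = 0.566

0.566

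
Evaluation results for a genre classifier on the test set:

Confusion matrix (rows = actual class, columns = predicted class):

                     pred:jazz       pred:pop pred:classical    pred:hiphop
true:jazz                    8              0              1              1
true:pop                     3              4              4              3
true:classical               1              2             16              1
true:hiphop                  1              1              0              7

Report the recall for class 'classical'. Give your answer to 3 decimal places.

Take TP from the diagonal, FP from the rest of the 'classical' prediction marginal, FN from the rest of the 'classical' actual marginal.
recall = TP/(TP+FN).
classical: TP=16, FN=1+2+1=4 → 16/20 = 0.8000

0.800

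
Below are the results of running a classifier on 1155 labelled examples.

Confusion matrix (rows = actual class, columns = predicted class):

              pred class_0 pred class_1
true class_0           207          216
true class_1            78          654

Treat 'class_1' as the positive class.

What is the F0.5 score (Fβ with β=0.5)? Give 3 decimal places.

Fβ = (1+β²)·TP / ((1+β²)·TP + β²·FN + FP), with β²=1/4
= 1.25·654 / (1.25·654 + 0.25·78 + 216) = 0.776

0.776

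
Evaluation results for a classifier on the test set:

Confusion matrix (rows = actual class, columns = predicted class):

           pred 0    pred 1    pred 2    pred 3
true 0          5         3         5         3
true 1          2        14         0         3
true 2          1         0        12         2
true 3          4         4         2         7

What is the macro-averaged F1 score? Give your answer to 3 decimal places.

0.550

Per-class F1 score (2·TP/(2·TP+FP+FN)):
  0: TP=5, FP=2+1+4=7, FN=3+5+3=11 → 10/28 = 0.3571
  1: TP=14, FP=3+0+4=7, FN=2+0+3=5 → 28/40 = 0.7000
  2: TP=12, FP=5+0+2=7, FN=1+0+2=3 → 24/34 = 0.7059
  3: TP=7, FP=3+3+2=8, FN=4+4+2=10 → 14/32 = 0.4375
Macro-F1 score = mean = (0.3571 + 0.7000 + 0.7059 + 0.4375) / 4 = 0.550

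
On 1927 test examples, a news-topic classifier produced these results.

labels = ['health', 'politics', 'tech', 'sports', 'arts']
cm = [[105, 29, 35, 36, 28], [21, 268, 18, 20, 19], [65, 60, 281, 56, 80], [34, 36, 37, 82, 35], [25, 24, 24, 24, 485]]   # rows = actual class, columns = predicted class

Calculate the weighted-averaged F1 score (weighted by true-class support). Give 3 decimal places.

Per-class F1 score (2·TP/(2·TP+FP+FN)):
  health: TP=105, FP=21+65+34+25=145, FN=29+35+36+28=128 → 210/483 = 0.4348
  politics: TP=268, FP=29+60+36+24=149, FN=21+18+20+19=78 → 536/763 = 0.7025
  tech: TP=281, FP=35+18+37+24=114, FN=65+60+56+80=261 → 562/937 = 0.5998
  sports: TP=82, FP=36+20+56+24=136, FN=34+36+37+35=142 → 164/442 = 0.3710
  arts: TP=485, FP=28+19+80+35=162, FN=25+24+24+24=97 → 970/1229 = 0.7893
Weighted-F1 score = Σ (supportᵢ/N)·F1 scoreᵢ with N=1927: (233/1927)·0.4348 + (346/1927)·0.7025 + (542/1927)·0.5998 + (224/1927)·0.3710 + (582/1927)·0.7893 = 0.629

0.629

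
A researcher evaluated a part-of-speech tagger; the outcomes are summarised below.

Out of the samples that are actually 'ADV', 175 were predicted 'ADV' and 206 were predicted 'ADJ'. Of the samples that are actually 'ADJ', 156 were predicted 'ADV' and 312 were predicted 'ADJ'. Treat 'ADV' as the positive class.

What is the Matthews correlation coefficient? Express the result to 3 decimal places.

0.128

MCC = (TP·TN − FP·FN) / √((TP+FP)(TP+FN)(TN+FP)(TN+FN))
Numerator = 175·312 − 156·206 = 22464
Denominator = √(331·381·468·518) = √30572333064 = 174849.4583
MCC = 22464 / 174849.4583 = 0.128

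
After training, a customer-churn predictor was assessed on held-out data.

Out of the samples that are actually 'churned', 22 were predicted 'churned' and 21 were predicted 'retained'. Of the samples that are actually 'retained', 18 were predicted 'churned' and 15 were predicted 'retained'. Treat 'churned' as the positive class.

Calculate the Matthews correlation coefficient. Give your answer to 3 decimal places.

-0.034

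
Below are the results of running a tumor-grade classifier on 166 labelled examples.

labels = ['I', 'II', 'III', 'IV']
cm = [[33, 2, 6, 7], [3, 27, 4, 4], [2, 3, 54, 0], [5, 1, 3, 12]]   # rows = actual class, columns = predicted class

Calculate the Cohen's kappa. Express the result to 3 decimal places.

0.665

Observed agreement pₒ = trace/N = 126/166 = 0.7590
Expected agreement pₑ = Σ (rowᵢ·colᵢ)/N² = (48·43 + 38·33 + 59·67 + 21·23)/166² = 0.2814
κ = (pₒ − pₑ)/(1 − pₑ) = (0.7590 − 0.2814)/(1 − 0.2814) = 0.665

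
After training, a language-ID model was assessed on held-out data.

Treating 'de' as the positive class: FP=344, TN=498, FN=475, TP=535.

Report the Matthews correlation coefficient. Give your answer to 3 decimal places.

0.121

MCC = (TP·TN − FP·FN) / √((TP+FP)(TP+FN)(TN+FP)(TN+FN))
Numerator = 535·498 − 344·475 = 103030
Denominator = √(879·1010·842·973) = √727336162140 = 852840.0566
MCC = 103030 / 852840.0566 = 0.121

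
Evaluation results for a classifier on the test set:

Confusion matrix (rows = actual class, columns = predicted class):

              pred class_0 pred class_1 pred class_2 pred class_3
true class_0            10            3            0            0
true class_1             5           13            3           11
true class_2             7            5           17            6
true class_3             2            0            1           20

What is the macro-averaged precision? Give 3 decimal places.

Per-class precision (TP/(TP+FP)):
  class_0: TP=10, FP=5+7+2=14 → 10/24 = 0.4167
  class_1: TP=13, FP=3+5+0=8 → 13/21 = 0.6190
  class_2: TP=17, FP=0+3+1=4 → 17/21 = 0.8095
  class_3: TP=20, FP=0+11+6=17 → 20/37 = 0.5405
Macro-precision = mean = (0.4167 + 0.6190 + 0.8095 + 0.5405) / 4 = 0.596

0.596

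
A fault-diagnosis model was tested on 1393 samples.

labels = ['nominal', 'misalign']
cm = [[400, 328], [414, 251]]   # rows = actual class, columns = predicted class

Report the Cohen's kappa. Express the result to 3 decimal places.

Observed agreement pₒ = trace/N = 651/1393 = 0.4673
Expected agreement pₑ = Σ (rowᵢ·colᵢ)/N² = (728·814 + 665·579)/1393² = 0.5038
κ = (pₒ − pₑ)/(1 − pₑ) = (0.4673 − 0.5038)/(1 − 0.5038) = -0.074

-0.074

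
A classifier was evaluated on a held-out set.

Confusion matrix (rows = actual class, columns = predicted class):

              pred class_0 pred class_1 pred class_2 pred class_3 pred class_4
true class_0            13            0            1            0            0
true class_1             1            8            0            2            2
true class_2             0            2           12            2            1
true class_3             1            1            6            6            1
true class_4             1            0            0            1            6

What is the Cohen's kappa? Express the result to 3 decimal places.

0.585

Observed agreement pₒ = trace/N = 45/67 = 0.6716
Expected agreement pₑ = Σ (rowᵢ·colᵢ)/N² = (14·16 + 13·11 + 17·19 + 15·11 + 8·10)/67² = 0.2083
κ = (pₒ − pₑ)/(1 − pₑ) = (0.6716 − 0.2083)/(1 − 0.2083) = 0.585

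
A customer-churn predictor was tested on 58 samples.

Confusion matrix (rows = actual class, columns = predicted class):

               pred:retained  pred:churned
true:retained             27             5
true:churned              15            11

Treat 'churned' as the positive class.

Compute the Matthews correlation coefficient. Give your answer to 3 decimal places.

MCC = (TP·TN − FP·FN) / √((TP+FP)(TP+FN)(TN+FP)(TN+FN))
Numerator = 11·27 − 5·15 = 222
Denominator = √(16·26·32·42) = √559104 = 747.7326
MCC = 222 / 747.7326 = 0.297

0.297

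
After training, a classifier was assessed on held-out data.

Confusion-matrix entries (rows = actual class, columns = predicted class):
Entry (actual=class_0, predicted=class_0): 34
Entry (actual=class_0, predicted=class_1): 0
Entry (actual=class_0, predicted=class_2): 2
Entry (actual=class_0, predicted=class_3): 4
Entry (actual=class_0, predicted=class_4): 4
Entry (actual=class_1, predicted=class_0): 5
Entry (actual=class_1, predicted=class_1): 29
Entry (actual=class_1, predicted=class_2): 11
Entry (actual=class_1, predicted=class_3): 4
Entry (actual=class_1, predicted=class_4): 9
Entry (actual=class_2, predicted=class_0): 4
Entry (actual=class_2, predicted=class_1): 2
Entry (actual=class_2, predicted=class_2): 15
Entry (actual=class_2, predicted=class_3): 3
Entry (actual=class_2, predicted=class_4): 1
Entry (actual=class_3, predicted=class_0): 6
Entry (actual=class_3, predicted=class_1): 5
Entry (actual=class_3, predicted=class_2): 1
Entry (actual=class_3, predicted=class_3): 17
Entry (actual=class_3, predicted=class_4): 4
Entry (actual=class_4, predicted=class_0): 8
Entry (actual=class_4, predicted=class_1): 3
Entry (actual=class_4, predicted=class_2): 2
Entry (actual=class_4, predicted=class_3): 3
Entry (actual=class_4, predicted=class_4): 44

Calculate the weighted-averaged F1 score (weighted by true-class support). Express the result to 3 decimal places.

0.630

Per-class F1 score (2·TP/(2·TP+FP+FN)):
  class_0: TP=34, FP=5+4+6+8=23, FN=0+2+4+4=10 → 68/101 = 0.6733
  class_1: TP=29, FP=0+2+5+3=10, FN=5+11+4+9=29 → 58/97 = 0.5979
  class_2: TP=15, FP=2+11+1+2=16, FN=4+2+3+1=10 → 30/56 = 0.5357
  class_3: TP=17, FP=4+4+3+3=14, FN=6+5+1+4=16 → 34/64 = 0.5313
  class_4: TP=44, FP=4+9+1+4=18, FN=8+3+2+3=16 → 88/122 = 0.7213
Weighted-F1 score = Σ (supportᵢ/N)·F1 scoreᵢ with N=220: (44/220)·0.6733 + (58/220)·0.5979 + (25/220)·0.5357 + (33/220)·0.5313 + (60/220)·0.7213 = 0.630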